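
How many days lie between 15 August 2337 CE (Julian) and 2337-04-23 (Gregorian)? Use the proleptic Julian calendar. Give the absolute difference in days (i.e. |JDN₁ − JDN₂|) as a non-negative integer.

First date → JDN 2574874; second date → JDN 2574744.
The interval is |2574874 − 2574744| = 130 days.

130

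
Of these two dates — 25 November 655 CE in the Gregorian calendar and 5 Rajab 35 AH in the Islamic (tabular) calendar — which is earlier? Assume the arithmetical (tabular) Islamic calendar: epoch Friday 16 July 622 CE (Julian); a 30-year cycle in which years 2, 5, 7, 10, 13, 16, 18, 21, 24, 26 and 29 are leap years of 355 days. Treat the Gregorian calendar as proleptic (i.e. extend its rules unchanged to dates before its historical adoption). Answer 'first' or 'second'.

first

Converting both to JDN: 1960622 vs 1960669; the smaller is the first.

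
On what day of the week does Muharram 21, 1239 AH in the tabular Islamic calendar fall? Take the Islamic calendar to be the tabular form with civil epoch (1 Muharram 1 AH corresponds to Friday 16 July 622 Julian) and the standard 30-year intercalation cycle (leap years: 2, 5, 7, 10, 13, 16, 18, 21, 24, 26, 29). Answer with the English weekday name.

Equivalently 27 September 1823 Gregorian, JDN 2387166.
Since JDN mod 7 = 5 (0 = Monday), the day is Saturday.

Saturday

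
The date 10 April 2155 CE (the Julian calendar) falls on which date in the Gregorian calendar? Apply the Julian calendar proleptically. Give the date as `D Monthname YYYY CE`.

24 April 2155 CE

The Julian–Gregorian offset here is 14 days (Julian trailing).
10 April 2155 Julian + 14 days → 24 April 2155 Gregorian.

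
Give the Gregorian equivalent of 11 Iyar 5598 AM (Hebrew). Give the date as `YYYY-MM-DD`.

Both dates share Julian Day Number 2392501; in the Gregorian calendar that is 6 May 1838 CE.

1838-05-06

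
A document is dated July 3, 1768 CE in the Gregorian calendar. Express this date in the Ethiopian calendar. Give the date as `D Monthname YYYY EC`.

28 Sene 1760 EC

Both dates share Julian Day Number 2366993; in the Ethiopian calendar that is 28 Sene 1760 EC.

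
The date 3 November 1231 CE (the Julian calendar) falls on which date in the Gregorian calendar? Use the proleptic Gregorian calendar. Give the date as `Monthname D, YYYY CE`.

The Julian–Gregorian offset here is 7 days (Julian trailing).
3 November 1231 Julian + 7 days → 10 November 1231 Gregorian.

November 10, 1231 CE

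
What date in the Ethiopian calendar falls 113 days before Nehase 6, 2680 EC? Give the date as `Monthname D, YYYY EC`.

JDN of Nehase 6, 2680 EC = 2703061.
2703061 − 113 = 2702948.
JDN 2702948 in the Ethiopian calendar is Miyazya 13, 2680 EC.

Miyazya 13, 2680 EC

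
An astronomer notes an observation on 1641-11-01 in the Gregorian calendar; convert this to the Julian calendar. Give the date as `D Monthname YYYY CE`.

22 October 1641 CE

The Julian–Gregorian offset here is 10 days (Julian trailing).
1 November 1641 Gregorian − 10 days → 22 October 1641 Julian.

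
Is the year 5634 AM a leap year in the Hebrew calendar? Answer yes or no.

no

Hebrew year 5634 is year 10 of its 19-year Metonic cycle; leap years are at positions 3, 6, 8, 11, 14, 17, 19, so it is a common year (12 months).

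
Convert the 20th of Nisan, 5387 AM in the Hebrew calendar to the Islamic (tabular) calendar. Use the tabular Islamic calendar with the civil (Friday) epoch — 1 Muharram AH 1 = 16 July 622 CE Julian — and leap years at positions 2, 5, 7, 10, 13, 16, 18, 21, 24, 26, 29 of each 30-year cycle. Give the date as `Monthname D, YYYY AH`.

Both dates share Julian Day Number 2315405; in the tabular Islamic calendar that is 20 Rajab 1036 AH.

Rajab 20, 1036 AH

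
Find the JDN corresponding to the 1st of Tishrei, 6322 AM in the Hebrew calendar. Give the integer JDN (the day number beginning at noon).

2656701

Equivalently 12 September 2561 (Gregorian).
JDN 2299161 is 15 October 1582 CE (Gregorian); the target day is +357540 days from there, so JDN = 2656701.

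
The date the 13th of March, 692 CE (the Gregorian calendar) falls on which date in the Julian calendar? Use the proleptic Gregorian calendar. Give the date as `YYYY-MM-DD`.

The Julian–Gregorian offset here is 3 days (Julian trailing).
13 March 692 Gregorian − 3 days → 10 March 692 Julian.

0692-03-10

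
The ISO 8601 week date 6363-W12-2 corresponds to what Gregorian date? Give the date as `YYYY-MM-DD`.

6363-03-19

ISO week 1 of 6363 is the week containing the first Thursday of 6363.
Week 12, day 2 (Tuesday) lands on 6363-03-19.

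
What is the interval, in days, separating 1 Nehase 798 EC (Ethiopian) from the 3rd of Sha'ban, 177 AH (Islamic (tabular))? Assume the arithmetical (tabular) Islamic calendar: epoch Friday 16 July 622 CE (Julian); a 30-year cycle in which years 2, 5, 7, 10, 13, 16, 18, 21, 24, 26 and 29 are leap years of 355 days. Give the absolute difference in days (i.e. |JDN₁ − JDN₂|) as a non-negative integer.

4637

JDN of the first date = 2015655.
JDN of the second date = 2011018.
|2011018 − 2015655| = 4637.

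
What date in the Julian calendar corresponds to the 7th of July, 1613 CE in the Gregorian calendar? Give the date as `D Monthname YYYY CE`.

27 June 1613 CE

The Julian–Gregorian offset here is 10 days (Julian trailing).
7 July 1613 Gregorian − 10 days → 27 June 1613 Julian.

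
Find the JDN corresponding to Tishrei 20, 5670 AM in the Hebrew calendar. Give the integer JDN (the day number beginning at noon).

Equivalently 5 October 1909 (Gregorian).
JDN 2299161 is 15 October 1582 CE (Gregorian); the target day is +119424 days from there, so JDN = 2418585.

2418585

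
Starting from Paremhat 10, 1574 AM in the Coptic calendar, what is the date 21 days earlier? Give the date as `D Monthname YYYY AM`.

The starting date is JDN 2399757; 2399757 − 21 = 2399736.
JDN 2399736 corresponds to 19 Meshir 1574 AM.

19 Meshir 1574 AM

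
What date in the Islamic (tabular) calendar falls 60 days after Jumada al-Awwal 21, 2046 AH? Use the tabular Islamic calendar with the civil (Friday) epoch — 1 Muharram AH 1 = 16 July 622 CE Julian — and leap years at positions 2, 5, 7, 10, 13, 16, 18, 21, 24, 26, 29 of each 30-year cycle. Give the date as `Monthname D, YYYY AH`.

The starting date is JDN 2673258; 2673258 + 60 = 2673318.
JDN 2673318 corresponds to Rajab 22, 2046 AH.

Rajab 22, 2046 AH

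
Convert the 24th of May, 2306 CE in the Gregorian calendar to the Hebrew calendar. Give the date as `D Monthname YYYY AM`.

Both dates share Julian Day Number 2563452; in the Hebrew calendar that is 10 Sivan 6066 AM.

10 Sivan 6066 AM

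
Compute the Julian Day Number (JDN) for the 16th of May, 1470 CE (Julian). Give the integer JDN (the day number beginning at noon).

Equivalently 25 May 1470 (proleptic Gregorian).
JDN 2400001 is 17 November 1858 CE (Gregorian), MJD 0; the target day is −141890 days from there, so JDN = 2258111.

2258111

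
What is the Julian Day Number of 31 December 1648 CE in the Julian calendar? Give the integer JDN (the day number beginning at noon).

Equivalently 10 January 1649 (Gregorian).
JDN 2400001 is 17 November 1858 CE (Gregorian), MJD 0; the target day is −76646 days from there, so JDN = 2323355.

2323355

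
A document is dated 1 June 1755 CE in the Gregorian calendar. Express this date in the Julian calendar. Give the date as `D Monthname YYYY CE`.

21 May 1755 CE

For dates in this range the Gregorian date is 11 days ahead of the Julian.
1 June 1755 Gregorian − 11 days → 21 May 1755 Julian.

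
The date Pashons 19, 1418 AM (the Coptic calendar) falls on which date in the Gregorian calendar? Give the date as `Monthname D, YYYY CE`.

May 25, 1702 CE

Both dates share Julian Day Number 2342847; in the Gregorian calendar that is 25 May 1702 CE.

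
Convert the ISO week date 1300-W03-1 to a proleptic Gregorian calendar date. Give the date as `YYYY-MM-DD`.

ISO week 1 of 1300 is the week containing the first Thursday of 1300.
Week 3, day 1 (Monday) lands on 1300-01-18.

1300-01-18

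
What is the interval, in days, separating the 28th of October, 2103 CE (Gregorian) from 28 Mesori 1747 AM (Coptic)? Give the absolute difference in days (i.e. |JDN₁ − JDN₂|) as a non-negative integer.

First date → JDN 2489465; second date → JDN 2463113.
The interval is |2489465 − 2463113| = 26352 days.

26352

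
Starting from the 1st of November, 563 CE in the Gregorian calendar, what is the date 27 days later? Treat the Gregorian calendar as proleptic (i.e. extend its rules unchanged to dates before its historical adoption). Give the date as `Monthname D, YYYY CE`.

November 28, 563 CE

The starting date is JDN 1926996; 1926996 + 27 = 1927023.
JDN 1927023 corresponds to November 28, 563 CE.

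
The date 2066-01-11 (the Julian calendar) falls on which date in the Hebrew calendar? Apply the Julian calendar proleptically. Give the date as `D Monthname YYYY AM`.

27 Tevet 5826 AM

The source date corresponds to 24 January 2066 in the Gregorian calendar (JDN 2475675).
That day falls on 27 Tevet 5826 AM in the Hebrew calendar.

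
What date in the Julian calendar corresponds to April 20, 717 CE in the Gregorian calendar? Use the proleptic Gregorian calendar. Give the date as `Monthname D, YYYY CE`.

April 16, 717 CE

For dates in this range the Gregorian date is 4 days ahead of the Julian.
20 April 717 Gregorian − 4 days → 16 April 717 Julian.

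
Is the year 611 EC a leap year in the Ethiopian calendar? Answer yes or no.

yes

611 mod 4 = 3; in the Ethiopian calendar a year is leap when year mod 4 = 3, so it is a leap year.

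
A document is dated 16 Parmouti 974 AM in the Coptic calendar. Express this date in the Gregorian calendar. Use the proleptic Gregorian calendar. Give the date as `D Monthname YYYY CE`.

18 April 1258 CE

Julian Day Number of the source date = 2180643.
Converting JDN 2180643 to the Gregorian calendar gives 18 April 1258 CE.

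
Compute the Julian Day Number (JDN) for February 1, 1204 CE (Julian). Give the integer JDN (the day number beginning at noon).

2160850

In the proleptic Gregorian calendar the same day is 8 February 1204.
JDN 2299161 is 15 October 1582 CE (Gregorian); the target day is −138311 days from there, so JDN = 2160850.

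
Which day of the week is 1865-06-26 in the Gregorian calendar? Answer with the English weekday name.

JDN 2402414 mod 7 = 0, and JDN 0 was a Monday, so this is a Monday.

Monday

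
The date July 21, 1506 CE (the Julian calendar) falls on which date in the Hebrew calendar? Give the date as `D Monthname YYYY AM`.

29 Tammuz 5266 AM

The source date corresponds to 31 July 1506 in the proleptic Gregorian calendar (JDN 2271326).
That day falls on 29 Tammuz 5266 AM in the Hebrew calendar.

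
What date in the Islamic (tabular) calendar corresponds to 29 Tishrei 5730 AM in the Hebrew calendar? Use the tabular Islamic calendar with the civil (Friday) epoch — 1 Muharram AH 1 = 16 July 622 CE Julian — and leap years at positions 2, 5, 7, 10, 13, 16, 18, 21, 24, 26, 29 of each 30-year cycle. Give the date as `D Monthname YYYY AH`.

29 Rajab 1389 AH

Julian Day Number of the source date = 2440506.
Converting JDN 2440506 to the tabular Islamic calendar gives 29 Rajab 1389 AH.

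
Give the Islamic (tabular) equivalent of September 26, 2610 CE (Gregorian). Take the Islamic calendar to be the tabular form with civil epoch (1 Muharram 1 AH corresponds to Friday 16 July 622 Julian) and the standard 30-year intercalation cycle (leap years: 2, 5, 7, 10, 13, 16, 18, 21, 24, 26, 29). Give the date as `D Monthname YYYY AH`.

Both dates share Julian Day Number 2674611; in the tabular Islamic calendar that is 16 Rabi' al-Awwal 2050 AH.

16 Rabi' al-Awwal 2050 AH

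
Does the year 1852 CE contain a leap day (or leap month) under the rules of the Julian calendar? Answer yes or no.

yes

1852 mod 4 = 0, so it is a leap year in the Julian calendar.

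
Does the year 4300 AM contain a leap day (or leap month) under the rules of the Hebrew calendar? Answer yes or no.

yes

Hebrew year 4300 is year 6 of its 19-year Metonic cycle; leap years are at positions 3, 6, 8, 11, 14, 17, 19, so it is a leap year (13 months).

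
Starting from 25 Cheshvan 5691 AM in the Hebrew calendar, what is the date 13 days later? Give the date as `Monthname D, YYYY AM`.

Kislev 9, 5691 AM

JDN of 25 Cheshvan 5691 AM = 2426297.
2426297 + 13 = 2426310.
JDN 2426310 in the Hebrew calendar is Kislev 9, 5691 AM.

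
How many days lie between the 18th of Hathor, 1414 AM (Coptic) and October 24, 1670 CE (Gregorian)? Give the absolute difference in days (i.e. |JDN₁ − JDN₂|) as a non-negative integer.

First date → JDN 2341205; second date → JDN 2331312.
The interval is |2341205 − 2331312| = 9893 days.

9893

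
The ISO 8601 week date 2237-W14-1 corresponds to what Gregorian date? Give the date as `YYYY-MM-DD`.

ISO week 1 of 2237 is the week containing the first Thursday of 2237.
Week 14, day 1 (Monday) lands on 2237-04-03.

2237-04-03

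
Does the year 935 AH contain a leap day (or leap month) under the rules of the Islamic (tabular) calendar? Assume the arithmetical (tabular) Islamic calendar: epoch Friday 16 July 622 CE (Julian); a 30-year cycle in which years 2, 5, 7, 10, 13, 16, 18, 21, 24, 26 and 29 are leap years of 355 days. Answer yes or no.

yes

Year 935 AH is year 5 of its 30-year cycle; leap positions are 2, 5, 7, 10, 13, 16, 18, 21, 24, 26, 29, so it is a leap year (355 days).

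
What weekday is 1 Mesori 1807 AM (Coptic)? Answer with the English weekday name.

In the Gregorian calendar this is 7 August 2091 (JDN 2485001).
JDN 2485001 mod 7 = 1, and JDN 0 was a Monday, so this is a Tuesday.

Tuesday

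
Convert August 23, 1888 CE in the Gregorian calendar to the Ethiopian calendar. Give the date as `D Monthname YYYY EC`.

Both dates share Julian Day Number 2410873; in the Ethiopian calendar that is 18 Nehase 1880 EC.

18 Nehase 1880 EC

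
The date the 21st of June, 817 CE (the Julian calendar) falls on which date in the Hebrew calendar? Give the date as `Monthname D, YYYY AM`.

Tammuz 3, 4577 AM

The source date corresponds to 25 June 817 in the proleptic Gregorian calendar (JDN 2019639).
That day falls on 3 Tammuz 4577 AM in the Hebrew calendar.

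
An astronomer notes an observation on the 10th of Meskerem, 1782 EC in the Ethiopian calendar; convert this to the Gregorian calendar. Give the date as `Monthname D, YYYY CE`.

Julian Day Number of the source date = 2374740.
Converting JDN 2374740 to the Gregorian calendar gives 18 September 1789 CE.

September 18, 1789 CE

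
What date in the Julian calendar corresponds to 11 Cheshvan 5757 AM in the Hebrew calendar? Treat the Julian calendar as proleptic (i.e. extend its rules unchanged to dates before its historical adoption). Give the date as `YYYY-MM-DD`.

1996-10-11

Julian Day Number of the source date = 2450381.
Converting JDN 2450381 to the Julian calendar gives 11 October 1996 CE.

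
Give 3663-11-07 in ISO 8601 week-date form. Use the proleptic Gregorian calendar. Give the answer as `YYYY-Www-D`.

The weekday is Wednesday (ISO weekday 3).
That Wednesday belongs to ISO week 45 of ISO year 3663.

3663-W45-3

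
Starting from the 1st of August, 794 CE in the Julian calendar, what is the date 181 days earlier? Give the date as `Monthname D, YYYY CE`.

February 1, 794 CE

JDN of the 1st of August, 794 CE = 2011279.
2011279 − 181 = 2011098.
JDN 2011098 in the Julian calendar is February 1, 794 CE.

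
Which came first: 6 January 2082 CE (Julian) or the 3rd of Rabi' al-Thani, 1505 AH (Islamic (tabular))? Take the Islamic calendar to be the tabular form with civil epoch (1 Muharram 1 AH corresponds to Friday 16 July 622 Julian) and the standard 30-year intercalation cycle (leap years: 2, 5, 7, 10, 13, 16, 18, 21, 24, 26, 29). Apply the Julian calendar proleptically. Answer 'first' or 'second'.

First date → JDN 2481514; second date → JDN 2481498.
JDN 2481498 < JDN 2481514, so the second date is earlier.

second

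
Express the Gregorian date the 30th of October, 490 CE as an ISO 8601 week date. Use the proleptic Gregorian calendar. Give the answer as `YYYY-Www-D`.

0490-W44-1

The weekday is Monday (ISO weekday 1).
That Monday belongs to ISO week 44 of ISO year 490.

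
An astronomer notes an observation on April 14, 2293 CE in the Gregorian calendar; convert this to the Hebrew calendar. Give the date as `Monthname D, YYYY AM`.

Both dates share Julian Day Number 2558665; in the Hebrew calendar that is 7 Nisan 6053 AM.

Nisan 7, 6053 AM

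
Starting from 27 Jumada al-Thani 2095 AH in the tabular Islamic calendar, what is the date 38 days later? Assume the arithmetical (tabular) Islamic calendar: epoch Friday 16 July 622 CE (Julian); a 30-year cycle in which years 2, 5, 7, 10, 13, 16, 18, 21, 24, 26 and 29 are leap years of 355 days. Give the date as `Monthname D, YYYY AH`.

Sha'ban 6, 2095 AH

JDN of 27 Jumada al-Thani 2095 AH = 2690658.
2690658 + 38 = 2690696.
JDN 2690696 in the tabular Islamic calendar is Sha'ban 6, 2095 AH.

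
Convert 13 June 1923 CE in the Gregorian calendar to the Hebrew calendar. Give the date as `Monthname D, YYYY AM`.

Julian Day Number of the source date = 2423584.
Converting JDN 2423584 to the Hebrew calendar gives 29 Sivan 5683 AM.

Sivan 29, 5683 AM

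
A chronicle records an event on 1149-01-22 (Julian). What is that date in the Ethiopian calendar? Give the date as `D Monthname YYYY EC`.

27 Tir 1141 EC

The source date corresponds to 29 January 1149 in the proleptic Gregorian calendar (JDN 2140752).
That day falls on 27 Tir 1141 EC in the Ethiopian calendar.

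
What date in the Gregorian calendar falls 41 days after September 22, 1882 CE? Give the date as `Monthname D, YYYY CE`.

November 2, 1882 CE

The starting date is JDN 2408711; 2408711 + 41 = 2408752.
JDN 2408752 corresponds to November 2, 1882 CE.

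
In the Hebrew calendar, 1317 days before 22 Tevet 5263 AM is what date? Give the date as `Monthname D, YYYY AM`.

Sivan 5, 5259 AM

JDN of 22 Tevet 5263 AM = 2270018.
2270018 − 1317 = 2268701.
JDN 2268701 in the Hebrew calendar is Sivan 5, 5259 AM.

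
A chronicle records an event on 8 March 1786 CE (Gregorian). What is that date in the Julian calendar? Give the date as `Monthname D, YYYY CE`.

The Julian–Gregorian offset here is 11 days (Julian trailing).
8 March 1786 Gregorian − 11 days → 25 February 1786 Julian.

February 25, 1786 CE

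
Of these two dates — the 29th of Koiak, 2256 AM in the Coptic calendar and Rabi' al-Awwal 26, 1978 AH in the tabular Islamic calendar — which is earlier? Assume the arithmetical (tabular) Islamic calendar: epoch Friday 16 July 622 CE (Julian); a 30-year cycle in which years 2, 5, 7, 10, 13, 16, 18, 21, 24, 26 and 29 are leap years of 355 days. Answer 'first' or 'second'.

Converting both to JDN: 2648787 vs 2649107; the smaller is the first.

first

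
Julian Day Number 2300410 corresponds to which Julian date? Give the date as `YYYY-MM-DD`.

1586-03-07

The Gregorian equivalent of JDN 2300410 is 17 March 1586.
In the Julian calendar that day is 1586-03-07.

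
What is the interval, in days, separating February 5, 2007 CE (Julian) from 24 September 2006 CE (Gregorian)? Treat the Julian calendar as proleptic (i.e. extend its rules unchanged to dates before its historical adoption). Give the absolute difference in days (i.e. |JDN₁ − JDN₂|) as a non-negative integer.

147

First date → JDN 2454150; second date → JDN 2454003.
The interval is |2454150 − 2454003| = 147 days.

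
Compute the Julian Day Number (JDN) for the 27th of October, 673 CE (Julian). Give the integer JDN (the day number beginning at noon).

Equivalently 30 October 673 (proleptic Gregorian).
JDN 2451545 is 1 January 2000 CE (Gregorian); the target day is −484374 days from there, so JDN = 1967171.

1967171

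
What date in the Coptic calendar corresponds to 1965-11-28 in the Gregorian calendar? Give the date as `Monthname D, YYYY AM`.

Julian Day Number of the source date = 2439093.
Converting JDN 2439093 to the Coptic calendar gives 19 Hathor 1682 AM.

Hathor 19, 1682 AM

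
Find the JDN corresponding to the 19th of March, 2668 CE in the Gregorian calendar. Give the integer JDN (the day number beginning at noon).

JDN 2299161 is 15 October 1582 CE (Gregorian); the target day is +396444 days from there, so JDN = 2695605.

2695605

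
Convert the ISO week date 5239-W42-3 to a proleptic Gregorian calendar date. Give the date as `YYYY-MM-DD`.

5239-10-19

ISO week 1 of 5239 is the week containing the first Thursday of 5239.
Week 42, day 3 (Wednesday) lands on 5239-10-19.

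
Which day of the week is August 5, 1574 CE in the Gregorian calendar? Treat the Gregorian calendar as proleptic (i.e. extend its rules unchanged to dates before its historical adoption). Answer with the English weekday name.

2296168 ≡ 0 (mod 7); counting from Monday = 0 gives Monday.

Monday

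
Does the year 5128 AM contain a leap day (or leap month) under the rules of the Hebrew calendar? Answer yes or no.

Hebrew year 5128 is year 17 of its 19-year Metonic cycle; leap years are at positions 3, 6, 8, 11, 14, 17, 19, so it is a leap year (13 months).

yes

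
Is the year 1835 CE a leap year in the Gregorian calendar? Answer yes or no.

no

1835 is not divisible by 4, so it is a common year.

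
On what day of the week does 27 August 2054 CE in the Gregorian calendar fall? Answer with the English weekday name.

Since JDN mod 7 = 3 (0 = Monday), the day is Thursday.

Thursday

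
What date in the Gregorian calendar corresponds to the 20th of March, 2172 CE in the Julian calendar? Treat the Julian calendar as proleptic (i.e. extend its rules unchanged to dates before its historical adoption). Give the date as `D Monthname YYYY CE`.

3 April 2172 CE

At this point the Julian calendar is 14 days behind the Gregorian.
20 March 2172 Julian + 14 days → 3 April 2172 Gregorian.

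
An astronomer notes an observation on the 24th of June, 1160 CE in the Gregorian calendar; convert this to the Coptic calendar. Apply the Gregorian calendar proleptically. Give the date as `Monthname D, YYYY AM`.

Paoni 23, 876 AM

Julian Day Number of the source date = 2144916.
Converting JDN 2144916 to the Coptic calendar gives 23 Paoni 876 AM.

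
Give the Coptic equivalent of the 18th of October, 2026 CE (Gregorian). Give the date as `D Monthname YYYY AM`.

8 Paopi 1743 AM

Julian Day Number of the source date = 2461332.
Converting JDN 2461332 to the Coptic calendar gives 8 Paopi 1743 AM.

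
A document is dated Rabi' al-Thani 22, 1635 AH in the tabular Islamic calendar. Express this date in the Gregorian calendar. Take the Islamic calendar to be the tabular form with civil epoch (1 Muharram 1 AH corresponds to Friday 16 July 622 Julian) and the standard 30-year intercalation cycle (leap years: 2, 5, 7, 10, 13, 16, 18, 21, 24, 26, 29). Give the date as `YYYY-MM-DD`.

2208-03-11

Julian Day Number of the source date = 2527585.
Converting JDN 2527585 to the Gregorian calendar gives 11 March 2208 CE.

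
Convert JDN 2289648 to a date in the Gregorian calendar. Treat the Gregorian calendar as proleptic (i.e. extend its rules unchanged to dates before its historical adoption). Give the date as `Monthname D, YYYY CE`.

September 28, 1556 CE

JDN 2451545 is 1 Jan 2000; 2289648 is −161897 days from there.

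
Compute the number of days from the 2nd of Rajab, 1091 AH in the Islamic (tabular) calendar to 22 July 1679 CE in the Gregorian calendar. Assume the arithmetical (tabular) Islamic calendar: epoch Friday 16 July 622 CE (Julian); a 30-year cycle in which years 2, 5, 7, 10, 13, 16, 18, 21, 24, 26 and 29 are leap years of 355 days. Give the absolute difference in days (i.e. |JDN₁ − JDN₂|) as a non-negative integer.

JDN of the first date = 2334878.
JDN of the second date = 2334505.
|2334505 − 2334878| = 373.

373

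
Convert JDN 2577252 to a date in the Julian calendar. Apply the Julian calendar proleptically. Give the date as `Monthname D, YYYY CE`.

The Gregorian equivalent of JDN 2577252 is 5 March 2344.
In the Julian calendar that day is February 18, 2344 CE.

February 18, 2344 CE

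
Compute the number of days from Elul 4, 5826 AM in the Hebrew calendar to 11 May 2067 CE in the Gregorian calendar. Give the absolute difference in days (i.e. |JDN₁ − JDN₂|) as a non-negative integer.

JDN of the first date = 2475888.
JDN of the second date = 2476147.
|2476147 − 2475888| = 259.

259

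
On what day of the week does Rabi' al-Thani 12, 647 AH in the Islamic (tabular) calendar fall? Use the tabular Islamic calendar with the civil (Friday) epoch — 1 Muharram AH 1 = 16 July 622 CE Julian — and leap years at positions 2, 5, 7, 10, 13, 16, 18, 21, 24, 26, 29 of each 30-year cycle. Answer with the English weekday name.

Sunday

In the proleptic Gregorian calendar this is 1 August 1249 (JDN 2177461).
2177461 ≡ 6 (mod 7); counting from Monday = 0 gives Sunday.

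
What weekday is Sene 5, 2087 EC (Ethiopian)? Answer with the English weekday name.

In the Gregorian calendar this is 12 June 2095 (JDN 2486406).
2486406 ≡ 6 (mod 7); counting from Monday = 0 gives Sunday.

Sunday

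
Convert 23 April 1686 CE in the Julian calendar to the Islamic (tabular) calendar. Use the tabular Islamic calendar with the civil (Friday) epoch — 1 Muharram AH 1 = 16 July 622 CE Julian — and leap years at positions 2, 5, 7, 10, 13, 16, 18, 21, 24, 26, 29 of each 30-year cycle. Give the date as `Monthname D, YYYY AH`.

Jumada al-Thani 9, 1097 AH

The source date corresponds to 3 May 1686 in the Gregorian calendar (JDN 2336982).
That day falls on 9 Jumada al-Thani 1097 AH in the tabular Islamic calendar.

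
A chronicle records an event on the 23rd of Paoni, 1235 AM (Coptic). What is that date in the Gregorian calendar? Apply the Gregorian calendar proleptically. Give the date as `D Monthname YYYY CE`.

27 June 1519 CE

Both dates share Julian Day Number 2276040; in the Gregorian calendar that is 27 June 1519 CE.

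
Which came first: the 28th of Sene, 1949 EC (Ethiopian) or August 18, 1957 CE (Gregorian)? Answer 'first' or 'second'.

First date → JDN 2436025; second date → JDN 2436069.
JDN 2436025 < JDN 2436069, so the first date is earlier.

first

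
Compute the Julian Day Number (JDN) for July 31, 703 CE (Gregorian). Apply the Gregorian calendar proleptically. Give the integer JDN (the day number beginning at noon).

1978036

JDN 2400001 is 17 November 1858 CE (Gregorian), MJD 0; the target day is −421965 days from there, so JDN = 1978036.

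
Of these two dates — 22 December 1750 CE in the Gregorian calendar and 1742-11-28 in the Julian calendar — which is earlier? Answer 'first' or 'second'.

second

The two dates have Julian Day Numbers 2360590 and 2357655 respectively.
Since 2357655 < 2360590, the second date comes first.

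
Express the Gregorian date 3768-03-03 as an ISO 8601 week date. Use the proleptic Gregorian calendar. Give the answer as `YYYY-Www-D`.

The weekday is Thursday (ISO weekday 4).
That Thursday belongs to ISO week 9 of ISO year 3768.

3768-W09-4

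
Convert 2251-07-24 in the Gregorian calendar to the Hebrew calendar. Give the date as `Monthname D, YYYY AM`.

Av 4, 6011 AM

Both dates share Julian Day Number 2543425; in the Hebrew calendar that is 4 Av 6011 AM.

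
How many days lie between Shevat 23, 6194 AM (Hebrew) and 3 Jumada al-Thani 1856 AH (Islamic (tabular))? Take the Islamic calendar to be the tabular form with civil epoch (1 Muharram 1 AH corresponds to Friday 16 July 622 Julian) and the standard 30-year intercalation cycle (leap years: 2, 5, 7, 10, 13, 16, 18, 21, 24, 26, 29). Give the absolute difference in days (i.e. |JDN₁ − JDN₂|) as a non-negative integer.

4154

JDN of the first date = 2610094.
JDN of the second date = 2605940.
|2605940 − 2610094| = 4154.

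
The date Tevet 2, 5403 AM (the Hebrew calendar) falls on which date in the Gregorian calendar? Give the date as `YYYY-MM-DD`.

Julian Day Number of the source date = 2321146.
Converting JDN 2321146 to the Gregorian calendar gives 24 December 1642 CE.

1642-12-24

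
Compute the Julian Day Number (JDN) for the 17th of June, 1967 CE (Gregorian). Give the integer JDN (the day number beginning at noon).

JDN 2400001 is 17 November 1858 CE (Gregorian), MJD 0; the target day is +39658 days from there, so JDN = 2439659.

2439659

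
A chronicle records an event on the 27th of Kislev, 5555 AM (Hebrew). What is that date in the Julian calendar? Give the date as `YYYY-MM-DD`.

1794-12-08

Both dates share Julian Day Number 2376658; in the Julian calendar that is 8 December 1794 CE.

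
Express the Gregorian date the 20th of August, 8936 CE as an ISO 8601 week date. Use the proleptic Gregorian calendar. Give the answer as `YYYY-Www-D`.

The weekday is Monday (ISO weekday 1).
That Monday belongs to ISO week 34 of ISO year 8936.

8936-W34-1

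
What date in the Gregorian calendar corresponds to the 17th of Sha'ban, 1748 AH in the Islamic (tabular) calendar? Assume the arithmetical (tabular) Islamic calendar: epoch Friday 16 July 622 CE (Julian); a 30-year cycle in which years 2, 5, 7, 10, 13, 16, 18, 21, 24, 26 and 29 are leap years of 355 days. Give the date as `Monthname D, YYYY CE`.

Julian Day Number of the source date = 2567742.
Converting JDN 2567742 to the Gregorian calendar gives 20 February 2318 CE.

February 20, 2318 CE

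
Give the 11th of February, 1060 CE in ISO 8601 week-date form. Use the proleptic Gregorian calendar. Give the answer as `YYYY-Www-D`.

1060-W06-6

The weekday is Saturday (ISO weekday 6).
That Saturday belongs to ISO week 6 of ISO year 1060.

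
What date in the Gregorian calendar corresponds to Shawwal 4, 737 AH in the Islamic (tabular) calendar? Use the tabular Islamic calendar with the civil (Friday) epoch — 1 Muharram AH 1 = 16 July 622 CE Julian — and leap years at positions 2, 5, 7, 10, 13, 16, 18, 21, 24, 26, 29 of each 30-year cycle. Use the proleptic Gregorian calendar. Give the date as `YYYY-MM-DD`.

Julian Day Number of the source date = 2209523.
Converting JDN 2209523 to the Gregorian calendar gives 14 May 1337 CE.

1337-05-14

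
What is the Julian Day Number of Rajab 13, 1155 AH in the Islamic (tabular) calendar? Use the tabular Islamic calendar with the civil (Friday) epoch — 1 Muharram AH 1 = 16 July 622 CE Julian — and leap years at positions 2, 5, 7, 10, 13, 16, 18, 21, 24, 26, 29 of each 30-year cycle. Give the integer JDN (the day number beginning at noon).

2357568

In the Gregorian calendar the same day is 13 September 1742.
JDN 2400001 is 17 November 1858 CE (Gregorian), MJD 0; the target day is −42433 days from there, so JDN = 2357568.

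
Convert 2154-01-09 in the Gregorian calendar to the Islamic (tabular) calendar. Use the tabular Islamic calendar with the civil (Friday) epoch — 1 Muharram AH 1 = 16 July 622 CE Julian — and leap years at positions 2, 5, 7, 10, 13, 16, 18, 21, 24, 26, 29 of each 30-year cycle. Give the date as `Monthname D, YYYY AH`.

Julian Day Number of the source date = 2507801.
Converting JDN 2507801 to the tabular Islamic calendar gives 23 Jumada al-Thani 1579 AH.

Jumada al-Thani 23, 1579 AH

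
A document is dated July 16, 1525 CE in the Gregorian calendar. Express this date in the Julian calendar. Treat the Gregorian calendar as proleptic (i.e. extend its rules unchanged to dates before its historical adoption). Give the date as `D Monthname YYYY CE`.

For dates in this range the Gregorian date is 10 days ahead of the Julian.
16 July 1525 Gregorian − 10 days → 6 July 1525 Julian.

6 July 1525 CE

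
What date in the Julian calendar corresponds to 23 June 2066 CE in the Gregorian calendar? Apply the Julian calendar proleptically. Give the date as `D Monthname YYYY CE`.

10 June 2066 CE

For dates in this range the Gregorian date is 13 days ahead of the Julian.
23 June 2066 Gregorian − 13 days → 10 June 2066 Julian.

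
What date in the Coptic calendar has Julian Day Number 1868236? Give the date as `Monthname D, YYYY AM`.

The proleptic Gregorian equivalent of JDN 1868236 is 15 December 402.
In the Coptic calendar that day is Koiak 18, 119 AM.

Koiak 18, 119 AM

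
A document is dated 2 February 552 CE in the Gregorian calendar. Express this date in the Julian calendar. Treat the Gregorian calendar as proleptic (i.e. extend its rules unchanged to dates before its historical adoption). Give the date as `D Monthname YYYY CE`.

31 January 552 CE

At this point the Julian calendar is 2 days behind the Gregorian.
2 February 552 Gregorian − 2 days → 31 January 552 Julian.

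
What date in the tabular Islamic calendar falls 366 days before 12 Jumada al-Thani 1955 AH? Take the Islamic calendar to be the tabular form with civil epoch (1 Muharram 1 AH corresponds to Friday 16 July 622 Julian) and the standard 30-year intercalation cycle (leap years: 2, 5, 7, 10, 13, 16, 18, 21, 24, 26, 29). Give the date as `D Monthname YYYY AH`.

Counting 366 days back from JDN 2641031 reaches JDN 2640665, which is 30 Jumada al-Awwal 1954 AH.

30 Jumada al-Awwal 1954 AH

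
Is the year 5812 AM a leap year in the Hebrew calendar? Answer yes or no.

Hebrew year 5812 is year 17 of its 19-year Metonic cycle; leap years are at positions 3, 6, 8, 11, 14, 17, 19, so it is a leap year (13 months).

yes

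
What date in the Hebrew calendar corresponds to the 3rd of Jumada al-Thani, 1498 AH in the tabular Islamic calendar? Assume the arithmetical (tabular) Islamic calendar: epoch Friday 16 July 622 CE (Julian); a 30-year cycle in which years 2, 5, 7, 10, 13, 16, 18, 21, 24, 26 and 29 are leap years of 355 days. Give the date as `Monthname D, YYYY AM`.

Sivan 5, 5835 AM

The source date corresponds to 19 May 2075 in the Gregorian calendar (JDN 2479077).
That day falls on 5 Sivan 5835 AM in the Hebrew calendar.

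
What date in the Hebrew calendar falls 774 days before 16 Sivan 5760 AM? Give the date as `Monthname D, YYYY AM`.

Iyar 11, 5758 AM

JDN of 16 Sivan 5760 AM = 2451715.
2451715 − 774 = 2450941.
JDN 2450941 in the Hebrew calendar is Iyar 11, 5758 AM.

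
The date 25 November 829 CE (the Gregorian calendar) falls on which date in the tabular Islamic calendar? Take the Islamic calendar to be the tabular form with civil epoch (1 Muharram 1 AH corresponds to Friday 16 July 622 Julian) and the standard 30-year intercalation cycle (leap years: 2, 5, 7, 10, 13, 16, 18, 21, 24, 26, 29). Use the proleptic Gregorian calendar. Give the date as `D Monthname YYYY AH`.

20 Ramadan 214 AH

Both dates share Julian Day Number 2024175; in the tabular Islamic calendar that is 20 Ramadan 214 AH.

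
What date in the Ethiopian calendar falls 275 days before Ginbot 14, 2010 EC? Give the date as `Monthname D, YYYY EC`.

JDN of Ginbot 14, 2010 EC = 2458261.
2458261 − 275 = 2457986.
JDN 2457986 in the Ethiopian calendar is Nehase 14, 2009 EC.

Nehase 14, 2009 EC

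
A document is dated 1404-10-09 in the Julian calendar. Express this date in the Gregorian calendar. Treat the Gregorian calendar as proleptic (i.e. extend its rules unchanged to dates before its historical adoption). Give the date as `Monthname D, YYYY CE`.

The Julian–Gregorian offset here is 9 days (Julian trailing).
9 October 1404 Julian + 9 days → 18 October 1404 Gregorian.

October 18, 1404 CE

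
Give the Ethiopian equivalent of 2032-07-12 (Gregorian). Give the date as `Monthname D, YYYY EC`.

Julian Day Number of the source date = 2463426.
Converting JDN 2463426 to the Ethiopian calendar gives 5 Hamle 2024 EC.

Hamle 5, 2024 EC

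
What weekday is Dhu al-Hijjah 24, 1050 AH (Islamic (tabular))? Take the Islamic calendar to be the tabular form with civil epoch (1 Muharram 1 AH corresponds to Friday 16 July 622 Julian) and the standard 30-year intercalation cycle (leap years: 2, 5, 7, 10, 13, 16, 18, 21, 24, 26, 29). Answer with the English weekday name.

Saturday

This is JDN 2320519 (6 April 1641 Gregorian).
2320519 ≡ 5 (mod 7); counting from Monday = 0 gives Saturday.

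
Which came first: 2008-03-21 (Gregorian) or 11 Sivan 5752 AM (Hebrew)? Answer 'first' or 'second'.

second

Converting both to JDN: 2454547 vs 2448786; the smaller is the second.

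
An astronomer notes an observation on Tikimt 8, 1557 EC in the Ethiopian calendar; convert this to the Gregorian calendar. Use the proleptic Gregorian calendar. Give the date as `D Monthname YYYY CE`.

15 October 1564 CE

Julian Day Number of the source date = 2292587.
Converting JDN 2292587 to the Gregorian calendar gives 15 October 1564 CE.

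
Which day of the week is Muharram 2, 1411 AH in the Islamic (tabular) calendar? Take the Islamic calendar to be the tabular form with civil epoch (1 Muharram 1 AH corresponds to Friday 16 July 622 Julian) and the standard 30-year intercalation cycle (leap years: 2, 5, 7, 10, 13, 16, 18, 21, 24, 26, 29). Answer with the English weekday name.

Wednesday

This is JDN 2448098 (25 July 1990 Gregorian).
2448098 ≡ 2 (mod 7); counting from Monday = 0 gives Wednesday.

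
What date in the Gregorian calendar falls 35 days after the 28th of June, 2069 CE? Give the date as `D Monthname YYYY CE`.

2 August 2069 CE

Counting 35 days forward from JDN 2476926 reaches JDN 2476961, which is 2 August 2069 CE.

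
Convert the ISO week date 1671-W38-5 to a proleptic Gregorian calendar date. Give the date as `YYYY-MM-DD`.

1671-09-18

ISO week 1 of 1671 is the week containing the first Thursday of 1671.
Week 38, day 5 (Friday) lands on 1671-09-18.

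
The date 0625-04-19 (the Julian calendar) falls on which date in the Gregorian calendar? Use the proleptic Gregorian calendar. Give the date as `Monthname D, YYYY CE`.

April 22, 625 CE

The Julian–Gregorian offset here is 3 days (Julian trailing).
19 April 625 Julian + 3 days → 22 April 625 Gregorian.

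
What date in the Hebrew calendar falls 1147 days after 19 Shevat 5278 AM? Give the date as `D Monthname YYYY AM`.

Counting 1147 days forward from JDN 2275538 reaches JDN 2276685, which is 15 Nisan 5281 AM.

15 Nisan 5281 AM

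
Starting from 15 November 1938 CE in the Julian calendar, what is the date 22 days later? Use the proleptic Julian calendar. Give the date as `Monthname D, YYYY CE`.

December 7, 1938 CE

The starting date is JDN 2429231; 2429231 + 22 = 2429253.
JDN 2429253 corresponds to December 7, 1938 CE.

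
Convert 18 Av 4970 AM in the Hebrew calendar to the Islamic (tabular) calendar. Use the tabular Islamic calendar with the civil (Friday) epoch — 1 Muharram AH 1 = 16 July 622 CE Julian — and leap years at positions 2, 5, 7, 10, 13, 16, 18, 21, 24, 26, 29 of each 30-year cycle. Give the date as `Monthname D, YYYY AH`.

Both dates share Julian Day Number 2163231; in the tabular Islamic calendar that is 16 Safar 607 AH.

Safar 16, 607 AH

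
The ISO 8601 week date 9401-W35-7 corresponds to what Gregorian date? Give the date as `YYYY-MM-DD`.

9401-08-30

ISO week 1 of 9401 is the week containing the first Thursday of 9401.
Week 35, day 7 (Sunday) lands on 9401-08-30.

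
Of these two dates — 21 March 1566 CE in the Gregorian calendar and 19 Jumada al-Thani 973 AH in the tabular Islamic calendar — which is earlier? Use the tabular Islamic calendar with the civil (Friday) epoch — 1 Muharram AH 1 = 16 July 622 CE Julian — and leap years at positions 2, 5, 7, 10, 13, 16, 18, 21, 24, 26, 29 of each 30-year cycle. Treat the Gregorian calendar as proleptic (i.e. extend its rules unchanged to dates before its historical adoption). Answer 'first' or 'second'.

Converting both to JDN: 2293109 vs 2293050; the smaller is the second.

second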